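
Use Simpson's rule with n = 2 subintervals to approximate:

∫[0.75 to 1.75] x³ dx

f(x) = x³
a = 0.75, b = 1.75, n = 2
h = (b - a)/n = 0.500000

Simpson's rule: (h/3)[f(x₀) + 4f(x₁) + 2f(x₂) + ... + f(xₙ)]

x_0 = 0.7500, f(x_0) = 0.421875, coefficient = 1
x_1 = 1.2500, f(x_1) = 1.953125, coefficient = 4
x_2 = 1.7500, f(x_2) = 5.359375, coefficient = 1

I ≈ (0.500000/3) × 13.593750 = 2.265625
Exact value: 2.265625
Error: 0.000000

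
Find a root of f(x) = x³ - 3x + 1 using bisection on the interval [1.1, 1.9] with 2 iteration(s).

f(x) = x³ - 3x + 1
Initial interval: [1.1, 1.9]

Iteration 1:
  c_1 = (1.100000 + 1.900000)/2 = 1.500000
  f(c_1) = f(1.500000) = -0.125000
  f(a) × f(c) ≥ 0, new interval: [1.500000, 1.900000]
Iteration 2:
  c_2 = (1.500000 + 1.900000)/2 = 1.700000
  f(c_2) = f(1.700000) = 0.813000
  f(a) × f(c) < 0, new interval: [1.500000, 1.700000]

After 2 iteration(s), the approximation is c_2 = 1.700000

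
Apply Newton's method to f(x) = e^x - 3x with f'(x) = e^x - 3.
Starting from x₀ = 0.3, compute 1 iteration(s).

f(x) = e^x - 3x
f'(x) = e^x - 3
x₀ = 0.3

Newton-Raphson formula: x_{n+1} = x_n - f(x_n)/f'(x_n)

Iteration 1:
  f(0.300000) = 0.449859
  f'(0.300000) = -1.650141
  x_1 = 0.300000 - 0.449859/(-1.650141) = 0.572618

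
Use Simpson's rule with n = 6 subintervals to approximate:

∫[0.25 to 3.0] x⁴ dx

f(x) = x⁴
a = 0.25, b = 3.0, n = 6
h = (b - a)/n = 0.458333

Simpson's rule: (h/3)[f(x₀) + 4f(x₁) + 2f(x₂) + ... + f(xₙ)]

x_0 = 0.2500, f(x_0) = 0.003906, coefficient = 1
x_1 = 0.7083, f(x_1) = 0.251739, coefficient = 4
x_2 = 1.1667, f(x_2) = 1.852623, coefficient = 2
x_3 = 1.6250, f(x_3) = 6.972900, coefficient = 4
x_4 = 2.0833, f(x_4) = 18.838011, coefficient = 2
x_5 = 2.5417, f(x_5) = 41.732497, coefficient = 4
x_6 = 3.0000, f(x_6) = 81.000000, coefficient = 1

I ≈ (0.458333/3) × 318.213723 = 48.615985
Exact value: 48.599805
Error: 0.016181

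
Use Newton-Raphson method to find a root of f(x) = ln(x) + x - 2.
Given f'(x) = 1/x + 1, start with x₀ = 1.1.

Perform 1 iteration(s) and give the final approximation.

f(x) = ln(x) + x - 2
f'(x) = 1/x + 1
x₀ = 1.1

Newton-Raphson formula: x_{n+1} = x_n - f(x_n)/f'(x_n)

Iteration 1:
  f(1.100000) = -0.804690
  f'(1.100000) = 1.909091
  x_1 = 1.100000 - (-0.804690)/1.909091 = 1.521504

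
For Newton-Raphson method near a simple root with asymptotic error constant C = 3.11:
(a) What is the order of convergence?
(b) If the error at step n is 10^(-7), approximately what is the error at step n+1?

(a) Newton-Raphson has quadratic (order 2) convergence near simple roots.
    This means |e_{n+1}| ≈ C|e_n|².

(b) With |e_n| = 10^(-7) and C = 3.11:
    |e_{n+1}| ≈ 3.11 × (10^(-7))² = 3.11 × 10^(-14)

(a) 2 (quadratic); (b) |e_{n+1}| ≈ 3.110e-14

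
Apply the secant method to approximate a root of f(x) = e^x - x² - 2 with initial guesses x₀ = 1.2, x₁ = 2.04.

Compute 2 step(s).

f(x) = e^x - x² - 2
x₀ = 1.2, x₁ = 2.04

Secant formula: x_{n+1} = x_n - f(x_n)(x_n - x_{n-1})/(f(x_n) - f(x_{n-1}))

Iteration 1:
  f(1.200000) = -0.119883
  f(2.040000) = 1.529009
  x_2 = 2.040000 - 1.529009×(2.040000 - 1.200000)/(1.529009 - (-0.119883))
       = 1.261072
Iteration 2:
  f(2.040000) = 1.529009
  f(1.261072) = -0.061099
  x_3 = 1.261072 - (-0.061099)×(1.261072 - 2.040000)/(-0.061099 - 1.529009)
       = 1.291002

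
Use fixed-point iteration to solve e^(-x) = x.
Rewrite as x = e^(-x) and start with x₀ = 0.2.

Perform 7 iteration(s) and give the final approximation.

Equation: e^(-x) = x
Fixed-point form: x = e^(-x)
x₀ = 0.2

x_1 = g(0.200000) = 0.818731
x_2 = g(0.818731) = 0.440991
x_3 = g(0.440991) = 0.643398
x_4 = g(0.643398) = 0.525503
x_5 = g(0.525503) = 0.591258
x_6 = g(0.591258) = 0.553631
x_7 = g(0.553631) = 0.574859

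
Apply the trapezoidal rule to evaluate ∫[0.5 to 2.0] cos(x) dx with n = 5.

f(x) = cos(x)
a = 0.5, b = 2.0, n = 5
h = (b - a)/n = 0.300000

Trapezoidal rule: (h/2)[f(x₀) + 2f(x₁) + 2f(x₂) + ... + f(xₙ)]

x_0 = 0.5000, f(x_0) = 0.877583, coefficient = 1
x_1 = 0.8000, f(x_1) = 0.696707, coefficient = 2
x_2 = 1.1000, f(x_2) = 0.453596, coefficient = 2
x_3 = 1.4000, f(x_3) = 0.169967, coefficient = 2
x_4 = 1.7000, f(x_4) = -0.128844, coefficient = 2
x_5 = 2.0000, f(x_5) = -0.416147, coefficient = 1

I ≈ (0.300000/2) × 2.844287 = 0.426643
Exact value: 0.429872
Error: 0.003229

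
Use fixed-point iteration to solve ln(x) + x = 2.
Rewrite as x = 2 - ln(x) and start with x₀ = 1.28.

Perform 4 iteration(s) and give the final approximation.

Equation: ln(x) + x = 2
Fixed-point form: x = 2 - ln(x)
x₀ = 1.28

x_1 = g(1.280000) = 1.753140
x_2 = g(1.753140) = 1.438592
x_3 = g(1.438592) = 1.636335
x_4 = g(1.636335) = 1.507541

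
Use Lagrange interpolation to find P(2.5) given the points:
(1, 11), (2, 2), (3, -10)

Lagrange interpolation formula:
P(x) = Σ yᵢ × Lᵢ(x)
where Lᵢ(x) = Π_{j≠i} (x - xⱼ)/(xᵢ - xⱼ)

L_0(2.5) = (2.5 - 2)/(1 - 2) × (2.5 - 3)/(1 - 3) = -0.125000
L_1(2.5) = (2.5 - 1)/(2 - 1) × (2.5 - 3)/(2 - 3) = 0.750000
L_2(2.5) = (2.5 - 1)/(3 - 1) × (2.5 - 2)/(3 - 2) = 0.375000

P(2.5) = 11×L_0(2.5) + 2×L_1(2.5) + (-10)×L_2(2.5)
P(2.5) = -3.625000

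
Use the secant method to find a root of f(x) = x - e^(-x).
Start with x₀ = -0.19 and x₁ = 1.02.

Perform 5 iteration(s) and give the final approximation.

f(x) = x - e^(-x)
x₀ = -0.19, x₁ = 1.02

Secant formula: x_{n+1} = x_n - f(x_n)(x_n - x_{n-1})/(f(x_n) - f(x_{n-1}))

Iteration 1:
  f(-0.190000) = -1.399250
  f(1.020000) = 0.659405
  x_2 = 1.020000 - 0.659405×(1.020000 - (-0.190000))/(0.659405 - (-1.399250))
       = 0.632426
Iteration 2:
  f(1.020000) = 0.659405
  f(0.632426) = 0.101125
  x_3 = 0.632426 - 0.101125×(0.632426 - 1.020000)/(0.101125 - 0.659405)
       = 0.562222
Iteration 3:
  f(0.632426) = 0.101125
  f(0.562222) = -0.007719
  x_4 = 0.562222 - (-0.007719)×(0.562222 - 0.632426)/(-0.007719 - 0.101125)
       = 0.567201
Iteration 4:
  f(0.562222) = -0.007719
  f(0.567201) = 0.000090
  x_5 = 0.567201 - 0.000090×(0.567201 - 0.562222)/(0.000090 - (-0.007719))
       = 0.567143
Iteration 5:
  f(0.567201) = 0.000090
  f(0.567143) = 0.000000
  x_6 = 0.567143 - 0.000000×(0.567143 - 0.567201)/(0.000000 - 0.000090)
       = 0.567143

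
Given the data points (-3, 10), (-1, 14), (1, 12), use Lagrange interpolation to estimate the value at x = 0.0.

Lagrange interpolation formula:
P(x) = Σ yᵢ × Lᵢ(x)
where Lᵢ(x) = Π_{j≠i} (x - xⱼ)/(xᵢ - xⱼ)

L_0(0.0) = (0.0 - (-1))/(-3 - (-1)) × (0.0 - 1)/(-3 - 1) = -0.125000
L_1(0.0) = (0.0 - (-3))/(-1 - (-3)) × (0.0 - 1)/(-1 - 1) = 0.750000
L_2(0.0) = (0.0 - (-3))/(1 - (-3)) × (0.0 - (-1))/(1 - (-1)) = 0.375000

P(0.0) = 10×L_0(0.0) + 14×L_1(0.0) + 12×L_2(0.0)
P(0.0) = 13.750000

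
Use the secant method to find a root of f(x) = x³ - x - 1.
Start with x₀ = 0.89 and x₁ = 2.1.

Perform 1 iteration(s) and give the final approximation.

f(x) = x³ - x - 1
x₀ = 0.89, x₁ = 2.1

Secant formula: x_{n+1} = x_n - f(x_n)(x_n - x_{n-1})/(f(x_n) - f(x_{n-1}))

Iteration 1:
  f(0.890000) = -1.185031
  f(2.100000) = 6.161000
  x_2 = 2.100000 - 6.161000×(2.100000 - 0.890000)/(6.161000 - (-1.185031))
       = 1.085192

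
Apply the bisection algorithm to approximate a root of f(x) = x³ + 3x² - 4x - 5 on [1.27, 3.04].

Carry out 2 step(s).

f(x) = x³ + 3x² - 4x - 5
Initial interval: [1.27, 3.04]

Iteration 1:
  c_1 = (1.270000 + 3.040000)/2 = 2.155000
  f(c_1) = f(2.155000) = 10.319949
  f(a) × f(c) < 0, new interval: [1.270000, 2.155000]
Iteration 2:
  c_2 = (1.270000 + 2.155000)/2 = 1.712500
  f(c_2) = f(1.712500) = 1.970143
  f(a) × f(c) < 0, new interval: [1.270000, 1.712500]

After 2 iteration(s), the approximation is c_2 = 1.712500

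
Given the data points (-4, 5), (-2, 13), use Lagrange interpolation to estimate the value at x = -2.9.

Lagrange interpolation formula:
P(x) = Σ yᵢ × Lᵢ(x)
where Lᵢ(x) = Π_{j≠i} (x - xⱼ)/(xᵢ - xⱼ)

L_0(-2.9) = (-2.9 - (-2))/(-4 - (-2)) = 0.450000
L_1(-2.9) = (-2.9 - (-4))/(-2 - (-4)) = 0.550000

P(-2.9) = 5×L_0(-2.9) + 13×L_1(-2.9)
P(-2.9) = 9.400000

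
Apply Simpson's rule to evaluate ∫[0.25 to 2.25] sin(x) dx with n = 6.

f(x) = sin(x)
a = 0.25, b = 2.25, n = 6
h = (b - a)/n = 0.333333

Simpson's rule: (h/3)[f(x₀) + 4f(x₁) + 2f(x₂) + ... + f(xₙ)]

x_0 = 0.2500, f(x_0) = 0.247404, coefficient = 1
x_1 = 0.5833, f(x_1) = 0.550809, coefficient = 4
x_2 = 0.9167, f(x_2) = 0.793578, coefficient = 2
x_3 = 1.2500, f(x_3) = 0.948985, coefficient = 4
x_4 = 1.5833, f(x_4) = 0.999921, coefficient = 2
x_5 = 1.9167, f(x_5) = 0.940781, coefficient = 4
x_6 = 2.2500, f(x_6) = 0.778073, coefficient = 1

I ≈ (0.333333/3) × 14.374773 = 1.597197
Exact value: 1.597086
Error: 0.000111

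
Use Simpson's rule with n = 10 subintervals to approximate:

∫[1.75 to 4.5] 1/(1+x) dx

f(x) = 1/(1+x)
a = 1.75, b = 4.5, n = 10
h = (b - a)/n = 0.275000

Simpson's rule: (h/3)[f(x₀) + 4f(x₁) + 2f(x₂) + ... + f(xₙ)]

x_0 = 1.7500, f(x_0) = 0.363636, coefficient = 1
x_1 = 2.0250, f(x_1) = 0.330579, coefficient = 4
x_2 = 2.3000, f(x_2) = 0.303030, coefficient = 2
x_3 = 2.5750, f(x_3) = 0.279720, coefficient = 4
x_4 = 2.8500, f(x_4) = 0.259740, coefficient = 2
x_5 = 3.1250, f(x_5) = 0.242424, coefficient = 4
x_6 = 3.4000, f(x_6) = 0.227273, coefficient = 2
x_7 = 3.6750, f(x_7) = 0.213904, coefficient = 4
x_8 = 3.9500, f(x_8) = 0.202020, coefficient = 2
x_9 = 4.2250, f(x_9) = 0.191388, coefficient = 4
x_10 = 4.5000, f(x_10) = 0.181818, coefficient = 1

I ≈ (0.275000/3) × 7.561639 = 0.693150
Exact value: 0.693147
Error: 0.000003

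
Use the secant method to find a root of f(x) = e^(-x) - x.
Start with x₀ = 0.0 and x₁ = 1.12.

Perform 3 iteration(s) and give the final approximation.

f(x) = e^(-x) - x
x₀ = 0.0, x₁ = 1.12

Secant formula: x_{n+1} = x_n - f(x_n)(x_n - x_{n-1})/(f(x_n) - f(x_{n-1}))

Iteration 1:
  f(0.000000) = 1.000000
  f(1.120000) = -0.793720
  x_2 = 1.120000 - (-0.793720)×(1.120000 - 0.000000)/(-0.793720 - 1.000000)
       = 0.624401
Iteration 2:
  f(1.120000) = -0.793720
  f(0.624401) = -0.088818
  x_3 = 0.624401 - (-0.088818)×(0.624401 - 1.120000)/(-0.088818 - (-0.793720))
       = 0.561955
Iteration 3:
  f(0.624401) = -0.088818
  f(0.561955) = 0.008139
  x_4 = 0.561955 - 0.008139×(0.561955 - 0.624401)/(0.008139 - (-0.088818))
       = 0.567197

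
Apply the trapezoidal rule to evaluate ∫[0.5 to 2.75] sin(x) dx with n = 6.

f(x) = sin(x)
a = 0.5, b = 2.75, n = 6
h = (b - a)/n = 0.375000

Trapezoidal rule: (h/2)[f(x₀) + 2f(x₁) + 2f(x₂) + ... + f(xₙ)]

x_0 = 0.5000, f(x_0) = 0.479426, coefficient = 1
x_1 = 0.8750, f(x_1) = 0.767544, coefficient = 2
x_2 = 1.2500, f(x_2) = 0.948985, coefficient = 2
x_3 = 1.6250, f(x_3) = 0.998531, coefficient = 2
x_4 = 2.0000, f(x_4) = 0.909297, coefficient = 2
x_5 = 2.3750, f(x_5) = 0.693685, coefficient = 2
x_6 = 2.7500, f(x_6) = 0.381661, coefficient = 1

I ≈ (0.375000/2) × 9.497170 = 1.780719
Exact value: 1.801885
Error: 0.021165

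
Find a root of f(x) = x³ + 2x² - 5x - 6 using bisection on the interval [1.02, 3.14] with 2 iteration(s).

f(x) = x³ + 2x² - 5x - 6
Initial interval: [1.02, 3.14]

Iteration 1:
  c_1 = (1.020000 + 3.140000)/2 = 2.080000
  f(c_1) = f(2.080000) = 1.251712
  f(a) × f(c) < 0, new interval: [1.020000, 2.080000]
Iteration 2:
  c_2 = (1.020000 + 2.080000)/2 = 1.550000
  f(c_2) = f(1.550000) = -5.221125
  f(a) × f(c) ≥ 0, new interval: [1.550000, 2.080000]

After 2 iteration(s), the approximation is c_2 = 1.550000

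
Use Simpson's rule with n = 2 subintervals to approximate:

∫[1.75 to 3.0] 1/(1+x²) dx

f(x) = 1/(1+x²)
a = 1.75, b = 3.0, n = 2
h = (b - a)/n = 0.625000

Simpson's rule: (h/3)[f(x₀) + 4f(x₁) + 2f(x₂) + ... + f(xₙ)]

x_0 = 1.7500, f(x_0) = 0.246154, coefficient = 1
x_1 = 2.3750, f(x_1) = 0.150588, coefficient = 4
x_2 = 3.0000, f(x_2) = 0.100000, coefficient = 1

I ≈ (0.625000/3) × 0.948507 = 0.197606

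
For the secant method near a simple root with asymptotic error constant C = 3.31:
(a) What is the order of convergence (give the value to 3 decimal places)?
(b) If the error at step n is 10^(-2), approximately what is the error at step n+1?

(a) Secant method has superlinear convergence with order φ = (1+√5)/2 ≈ 1.618.
    This means |e_{n+1}| ≈ C|e_n|^1.618.

(b) With |e_n| = 10^(-2) and C = 3.31:
    |e_{n+1}| ≈ 3.31 × (10^(-2))^1.618 = 3.31 × 10^(-3.24)

(a) ≈ 1.618 (golden ratio); (b) |e_{n+1}| ≈ 1.922e-03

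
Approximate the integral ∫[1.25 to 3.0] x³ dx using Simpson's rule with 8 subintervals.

f(x) = x³
a = 1.25, b = 3.0, n = 8
h = (b - a)/n = 0.218750

Simpson's rule: (h/3)[f(x₀) + 4f(x₁) + 2f(x₂) + ... + f(xₙ)]

x_0 = 1.2500, f(x_0) = 1.953125, coefficient = 1
x_1 = 1.4688, f(x_1) = 3.168427, coefficient = 4
x_2 = 1.6875, f(x_2) = 4.805420, coefficient = 2
x_3 = 1.9062, f(x_3) = 6.926910, coefficient = 4
x_4 = 2.1250, f(x_4) = 9.595703, coefficient = 2
x_5 = 2.3438, f(x_5) = 12.874603, coefficient = 4
x_6 = 2.5625, f(x_6) = 16.826416, coefficient = 2
x_7 = 2.7812, f(x_7) = 21.513947, coefficient = 4
x_8 = 3.0000, f(x_8) = 27.000000, coefficient = 1

I ≈ (0.218750/3) × 269.343750 = 19.639648
Exact value: 19.639648
Error: 0.000000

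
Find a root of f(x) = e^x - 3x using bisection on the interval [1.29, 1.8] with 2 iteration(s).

f(x) = e^x - 3x
Initial interval: [1.29, 1.8]

Iteration 1:
  c_1 = (1.290000 + 1.800000)/2 = 1.545000
  f(c_1) = f(1.545000) = 0.052972
  f(a) × f(c) < 0, new interval: [1.290000, 1.545000]
Iteration 2:
  c_2 = (1.290000 + 1.545000)/2 = 1.417500
  f(c_2) = f(1.417500) = -0.125709
  f(a) × f(c) ≥ 0, new interval: [1.417500, 1.545000]

After 2 iteration(s), the approximation is c_2 = 1.417500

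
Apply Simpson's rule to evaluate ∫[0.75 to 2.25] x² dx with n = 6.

f(x) = x²
a = 0.75, b = 2.25, n = 6
h = (b - a)/n = 0.250000

Simpson's rule: (h/3)[f(x₀) + 4f(x₁) + 2f(x₂) + ... + f(xₙ)]

x_0 = 0.7500, f(x_0) = 0.562500, coefficient = 1
x_1 = 1.0000, f(x_1) = 1.000000, coefficient = 4
x_2 = 1.2500, f(x_2) = 1.562500, coefficient = 2
x_3 = 1.5000, f(x_3) = 2.250000, coefficient = 4
x_4 = 1.7500, f(x_4) = 3.062500, coefficient = 2
x_5 = 2.0000, f(x_5) = 4.000000, coefficient = 4
x_6 = 2.2500, f(x_6) = 5.062500, coefficient = 1

I ≈ (0.250000/3) × 43.875000 = 3.656250
Exact value: 3.656250
Error: 0.000000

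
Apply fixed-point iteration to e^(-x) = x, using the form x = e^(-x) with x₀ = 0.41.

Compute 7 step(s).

Equation: e^(-x) = x
Fixed-point form: x = e^(-x)
x₀ = 0.41

x_1 = g(0.410000) = 0.663650
x_2 = g(0.663650) = 0.514968
x_3 = g(0.514968) = 0.597520
x_4 = g(0.597520) = 0.550175
x_5 = g(0.550175) = 0.576849
x_6 = g(0.576849) = 0.561665
x_7 = g(0.561665) = 0.570259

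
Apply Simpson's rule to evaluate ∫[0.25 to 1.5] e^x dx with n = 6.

f(x) = e^x
a = 0.25, b = 1.5, n = 6
h = (b - a)/n = 0.208333

Simpson's rule: (h/3)[f(x₀) + 4f(x₁) + 2f(x₂) + ... + f(xₙ)]

x_0 = 0.2500, f(x_0) = 1.284025, coefficient = 1
x_1 = 0.4583, f(x_1) = 1.581436, coefficient = 4
x_2 = 0.6667, f(x_2) = 1.947734, coefficient = 2
x_3 = 0.8750, f(x_3) = 2.398875, coefficient = 4
x_4 = 1.0833, f(x_4) = 2.954512, coefficient = 2
x_5 = 1.2917, f(x_5) = 3.638846, coefficient = 4
x_6 = 1.5000, f(x_6) = 4.481689, coefficient = 1

I ≈ (0.208333/3) × 46.046836 = 3.197697
Exact value: 3.197664
Error: 0.000033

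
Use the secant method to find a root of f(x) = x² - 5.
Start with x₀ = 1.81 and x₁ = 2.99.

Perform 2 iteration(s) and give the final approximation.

f(x) = x² - 5
x₀ = 1.81, x₁ = 2.99

Secant formula: x_{n+1} = x_n - f(x_n)(x_n - x_{n-1})/(f(x_n) - f(x_{n-1}))

Iteration 1:
  f(1.810000) = -1.723900
  f(2.990000) = 3.940100
  x_2 = 2.990000 - 3.940100×(2.990000 - 1.810000)/(3.940100 - (-1.723900))
       = 2.169146
Iteration 2:
  f(2.990000) = 3.940100
  f(2.169146) = -0.294806
  x_3 = 2.169146 - (-0.294806)×(2.169146 - 2.990000)/(-0.294806 - 3.940100)
       = 2.226288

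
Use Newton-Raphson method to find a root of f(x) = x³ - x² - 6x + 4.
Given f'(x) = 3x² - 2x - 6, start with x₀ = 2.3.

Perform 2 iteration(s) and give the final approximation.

f(x) = x³ - x² - 6x + 4
f'(x) = 3x² - 2x - 6
x₀ = 2.3

Newton-Raphson formula: x_{n+1} = x_n - f(x_n)/f'(x_n)

Iteration 1:
  f(2.300000) = -2.923000
  f'(2.300000) = 5.270000
  x_1 = 2.300000 - (-2.923000)/5.270000 = 2.854649
Iteration 2:
  f(2.854649) = 1.985679
  f'(2.854649) = 12.737764
  x_2 = 2.854649 - 1.985679/12.737764 = 2.698760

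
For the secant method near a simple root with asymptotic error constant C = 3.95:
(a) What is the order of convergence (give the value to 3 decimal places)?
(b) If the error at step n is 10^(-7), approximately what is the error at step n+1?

(a) Secant method has superlinear convergence with order φ = (1+√5)/2 ≈ 1.618.
    This means |e_{n+1}| ≈ C|e_n|^1.618.

(b) With |e_n| = 10^(-7) and C = 3.95:
    |e_{n+1}| ≈ 3.95 × (10^(-7))^1.618 = 3.95 × 10^(-11.33)

(a) ≈ 1.618 (golden ratio); (b) |e_{n+1}| ≈ 1.864e-11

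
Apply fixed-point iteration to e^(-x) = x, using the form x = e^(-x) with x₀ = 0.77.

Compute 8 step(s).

Equation: e^(-x) = x
Fixed-point form: x = e^(-x)
x₀ = 0.77

x_1 = g(0.770000) = 0.463013
x_2 = g(0.463013) = 0.629384
x_3 = g(0.629384) = 0.532920
x_4 = g(0.532920) = 0.586889
x_5 = g(0.586889) = 0.556055
x_6 = g(0.556055) = 0.573467
x_7 = g(0.573467) = 0.563568
x_8 = g(0.563568) = 0.569175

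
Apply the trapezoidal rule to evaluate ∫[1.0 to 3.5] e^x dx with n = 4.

f(x) = e^x
a = 1.0, b = 3.5, n = 4
h = (b - a)/n = 0.625000

Trapezoidal rule: (h/2)[f(x₀) + 2f(x₁) + 2f(x₂) + ... + f(xₙ)]

x_0 = 1.0000, f(x_0) = 2.718282, coefficient = 1
x_1 = 1.6250, f(x_1) = 5.078419, coefficient = 2
x_2 = 2.2500, f(x_2) = 9.487736, coefficient = 2
x_3 = 2.8750, f(x_3) = 17.725424, coefficient = 2
x_4 = 3.5000, f(x_4) = 33.115452, coefficient = 1

I ≈ (0.625000/2) × 100.416892 = 31.380279
Exact value: 30.397170
Error: 0.983109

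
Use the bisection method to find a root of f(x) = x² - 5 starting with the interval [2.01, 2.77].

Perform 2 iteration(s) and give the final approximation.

f(x) = x² - 5
Initial interval: [2.01, 2.77]

Iteration 1:
  c_1 = (2.010000 + 2.770000)/2 = 2.390000
  f(c_1) = f(2.390000) = 0.712100
  f(a) × f(c) < 0, new interval: [2.010000, 2.390000]
Iteration 2:
  c_2 = (2.010000 + 2.390000)/2 = 2.200000
  f(c_2) = f(2.200000) = -0.160000
  f(a) × f(c) ≥ 0, new interval: [2.200000, 2.390000]

After 2 iteration(s), the approximation is c_2 = 2.200000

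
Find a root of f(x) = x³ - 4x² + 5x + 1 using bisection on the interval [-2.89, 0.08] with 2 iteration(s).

f(x) = x³ - 4x² + 5x + 1
Initial interval: [-2.89, 0.08]

Iteration 1:
  c_1 = (-2.890000 + 0.080000)/2 = -1.405000
  f(c_1) = f(-1.405000) = -16.694605
  f(a) × f(c) ≥ 0, new interval: [-1.405000, 0.080000]
Iteration 2:
  c_2 = (-1.405000 + 0.080000)/2 = -0.662500
  f(c_2) = f(-0.662500) = -4.358900
  f(a) × f(c) ≥ 0, new interval: [-0.662500, 0.080000]

After 2 iteration(s), the approximation is c_2 = -0.662500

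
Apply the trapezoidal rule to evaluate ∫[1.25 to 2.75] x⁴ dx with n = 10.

f(x) = x⁴
a = 1.25, b = 2.75, n = 10
h = (b - a)/n = 0.150000

Trapezoidal rule: (h/2)[f(x₀) + 2f(x₁) + 2f(x₂) + ... + f(xₙ)]

x_0 = 1.2500, f(x_0) = 2.441406, coefficient = 1
x_1 = 1.4000, f(x_1) = 3.841600, coefficient = 2
x_2 = 1.5500, f(x_2) = 5.772006, coefficient = 2
x_3 = 1.7000, f(x_3) = 8.352100, coefficient = 2
x_4 = 1.8500, f(x_4) = 11.713506, coefficient = 2
x_5 = 2.0000, f(x_5) = 16.000000, coefficient = 2
x_6 = 2.1500, f(x_6) = 21.367506, coefficient = 2
x_7 = 2.3000, f(x_7) = 27.984100, coefficient = 2
x_8 = 2.4500, f(x_8) = 36.030006, coefficient = 2
x_9 = 2.6000, f(x_9) = 45.697600, coefficient = 2
x_10 = 2.7500, f(x_10) = 57.191406, coefficient = 1

I ≈ (0.150000/2) × 413.149662 = 30.986225
Exact value: 30.844922
Error: 0.141303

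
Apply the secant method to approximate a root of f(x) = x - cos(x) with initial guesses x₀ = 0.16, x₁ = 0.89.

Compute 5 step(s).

f(x) = x - cos(x)
x₀ = 0.16, x₁ = 0.89

Secant formula: x_{n+1} = x_n - f(x_n)(x_n - x_{n-1})/(f(x_n) - f(x_{n-1}))

Iteration 1:
  f(0.160000) = -0.827227
  f(0.890000) = 0.260588
  x_2 = 0.890000 - 0.260588×(0.890000 - 0.160000)/(0.260588 - (-0.827227))
       = 0.715127
Iteration 2:
  f(0.890000) = 0.260588
  f(0.715127) = -0.039883
  x_3 = 0.715127 - (-0.039883)×(0.715127 - 0.890000)/(-0.039883 - 0.260588)
       = 0.738339
Iteration 3:
  f(0.715127) = -0.039883
  f(0.738339) = -0.001249
  x_4 = 0.738339 - (-0.001249)×(0.738339 - 0.715127)/(-0.001249 - (-0.039883))
       = 0.739089
Iteration 4:
  f(0.738339) = -0.001249
  f(0.739089) = 0.000007
  x_5 = 0.739089 - 0.000007×(0.739089 - 0.738339)/(0.000007 - (-0.001249))
       = 0.739085
Iteration 5:
  f(0.739089) = 0.000007
  f(0.739085) = 0.000000
  x_6 = 0.739085 - 0.000000×(0.739085 - 0.739089)/(0.000000 - 0.000007)
       = 0.739085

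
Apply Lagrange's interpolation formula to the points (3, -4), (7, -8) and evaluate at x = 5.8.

Lagrange interpolation formula:
P(x) = Σ yᵢ × Lᵢ(x)
where Lᵢ(x) = Π_{j≠i} (x - xⱼ)/(xᵢ - xⱼ)

L_0(5.8) = (5.8 - 7)/(3 - 7) = 0.300000
L_1(5.8) = (5.8 - 3)/(7 - 3) = 0.700000

P(5.8) = (-4)×L_0(5.8) + (-8)×L_1(5.8)
P(5.8) = -6.800000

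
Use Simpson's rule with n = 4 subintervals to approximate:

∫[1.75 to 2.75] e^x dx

f(x) = e^x
a = 1.75, b = 2.75, n = 4
h = (b - a)/n = 0.250000

Simpson's rule: (h/3)[f(x₀) + 4f(x₁) + 2f(x₂) + ... + f(xₙ)]

x_0 = 1.7500, f(x_0) = 5.754603, coefficient = 1
x_1 = 2.0000, f(x_1) = 7.389056, coefficient = 4
x_2 = 2.2500, f(x_2) = 9.487736, coefficient = 2
x_3 = 2.5000, f(x_3) = 12.182494, coefficient = 4
x_4 = 2.7500, f(x_4) = 15.642632, coefficient = 1

I ≈ (0.250000/3) × 118.658906 = 9.888242
Exact value: 9.888029
Error: 0.000213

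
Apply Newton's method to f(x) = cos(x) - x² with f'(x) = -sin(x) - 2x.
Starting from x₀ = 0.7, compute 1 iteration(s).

f(x) = cos(x) - x²
f'(x) = -sin(x) - 2x
x₀ = 0.7

Newton-Raphson formula: x_{n+1} = x_n - f(x_n)/f'(x_n)

Iteration 1:
  f(0.700000) = 0.274842
  f'(0.700000) = -2.044218
  x_1 = 0.700000 - 0.274842/(-2.044218) = 0.834449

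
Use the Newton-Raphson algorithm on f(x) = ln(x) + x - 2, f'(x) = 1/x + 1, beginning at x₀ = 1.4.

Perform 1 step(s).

f(x) = ln(x) + x - 2
f'(x) = 1/x + 1
x₀ = 1.4

Newton-Raphson formula: x_{n+1} = x_n - f(x_n)/f'(x_n)

Iteration 1:
  f(1.400000) = -0.263528
  f'(1.400000) = 1.714286
  x_1 = 1.400000 - (-0.263528)/1.714286 = 1.553725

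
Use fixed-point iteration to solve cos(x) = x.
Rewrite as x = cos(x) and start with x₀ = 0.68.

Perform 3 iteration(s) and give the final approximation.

Equation: cos(x) = x
Fixed-point form: x = cos(x)
x₀ = 0.68

x_1 = g(0.680000) = 0.777573
x_2 = g(0.777573) = 0.712618
x_3 = g(0.712618) = 0.756652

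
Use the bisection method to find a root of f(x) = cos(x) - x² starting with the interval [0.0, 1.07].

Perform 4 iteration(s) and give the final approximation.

f(x) = cos(x) - x²
Initial interval: [0.0, 1.07]

Iteration 1:
  c_1 = (0.000000 + 1.070000)/2 = 0.535000
  f(c_1) = f(0.535000) = 0.574044
  f(a) × f(c) ≥ 0, new interval: [0.535000, 1.070000]
Iteration 2:
  c_2 = (0.535000 + 1.070000)/2 = 0.802500
  f(c_2) = f(0.802500) = 0.050905
  f(a) × f(c) ≥ 0, new interval: [0.802500, 1.070000]
Iteration 3:
  c_3 = (0.802500 + 1.070000)/2 = 0.936250
  f(c_3) = f(0.936250) = -0.283752
  f(a) × f(c) < 0, new interval: [0.802500, 0.936250]
Iteration 4:
  c_4 = (0.802500 + 0.936250)/2 = 0.869375
  f(c_4) = f(0.869375) = -0.110509
  f(a) × f(c) < 0, new interval: [0.802500, 0.869375]

After 4 iteration(s), the approximation is c_4 = 0.869375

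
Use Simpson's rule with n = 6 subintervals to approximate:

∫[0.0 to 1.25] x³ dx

f(x) = x³
a = 0.0, b = 1.25, n = 6
h = (b - a)/n = 0.208333

Simpson's rule: (h/3)[f(x₀) + 4f(x₁) + 2f(x₂) + ... + f(xₙ)]

x_0 = 0.0000, f(x_0) = 0.000000, coefficient = 1
x_1 = 0.2083, f(x_1) = 0.009042, coefficient = 4
x_2 = 0.4167, f(x_2) = 0.072338, coefficient = 2
x_3 = 0.6250, f(x_3) = 0.244141, coefficient = 4
x_4 = 0.8333, f(x_4) = 0.578704, coefficient = 2
x_5 = 1.0417, f(x_5) = 1.130281, coefficient = 4
x_6 = 1.2500, f(x_6) = 1.953125, coefficient = 1

I ≈ (0.208333/3) × 8.789062 = 0.610352
Exact value: 0.610352
Error: 0.000000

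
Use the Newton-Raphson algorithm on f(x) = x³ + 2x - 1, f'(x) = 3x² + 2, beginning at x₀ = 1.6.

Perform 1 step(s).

f(x) = x³ + 2x - 1
f'(x) = 3x² + 2
x₀ = 1.6

Newton-Raphson formula: x_{n+1} = x_n - f(x_n)/f'(x_n)

Iteration 1:
  f(1.600000) = 6.296000
  f'(1.600000) = 9.680000
  x_1 = 1.600000 - 6.296000/9.680000 = 0.949587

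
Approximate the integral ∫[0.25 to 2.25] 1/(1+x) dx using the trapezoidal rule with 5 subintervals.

f(x) = 1/(1+x)
a = 0.25, b = 2.25, n = 5
h = (b - a)/n = 0.400000

Trapezoidal rule: (h/2)[f(x₀) + 2f(x₁) + 2f(x₂) + ... + f(xₙ)]

x_0 = 0.2500, f(x_0) = 0.800000, coefficient = 1
x_1 = 0.6500, f(x_1) = 0.606061, coefficient = 2
x_2 = 1.0500, f(x_2) = 0.487805, coefficient = 2
x_3 = 1.4500, f(x_3) = 0.408163, coefficient = 2
x_4 = 1.8500, f(x_4) = 0.350877, coefficient = 2
x_5 = 2.2500, f(x_5) = 0.307692, coefficient = 1

I ≈ (0.400000/2) × 4.813504 = 0.962701
Exact value: 0.955511
Error: 0.007189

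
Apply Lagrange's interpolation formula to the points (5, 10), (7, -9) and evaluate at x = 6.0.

Lagrange interpolation formula:
P(x) = Σ yᵢ × Lᵢ(x)
where Lᵢ(x) = Π_{j≠i} (x - xⱼ)/(xᵢ - xⱼ)

L_0(6.0) = (6.0 - 7)/(5 - 7) = 0.500000
L_1(6.0) = (6.0 - 5)/(7 - 5) = 0.500000

P(6.0) = 10×L_0(6.0) + (-9)×L_1(6.0)
P(6.0) = 0.500000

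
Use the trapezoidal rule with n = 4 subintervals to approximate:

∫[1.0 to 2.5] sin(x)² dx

f(x) = sin(x)²
a = 1.0, b = 2.5, n = 4
h = (b - a)/n = 0.375000

Trapezoidal rule: (h/2)[f(x₀) + 2f(x₁) + 2f(x₂) + ... + f(xₙ)]

x_0 = 1.0000, f(x_0) = 0.708073, coefficient = 1
x_1 = 1.3750, f(x_1) = 0.962151, coefficient = 2
x_2 = 1.7500, f(x_2) = 0.968228, coefficient = 2
x_3 = 2.1250, f(x_3) = 0.723044, coefficient = 2
x_4 = 2.5000, f(x_4) = 0.358169, coefficient = 1

I ≈ (0.375000/2) × 6.373089 = 1.194954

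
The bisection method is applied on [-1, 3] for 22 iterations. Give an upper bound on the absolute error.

Bisection error bound: |error| ≤ (b-a)/2^n
|error| ≤ (3 - (-1))/2^22 = 4/2^22
|error| ≤ 0.0000009537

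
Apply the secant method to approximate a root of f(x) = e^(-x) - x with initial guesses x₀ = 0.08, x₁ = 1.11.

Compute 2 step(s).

f(x) = e^(-x) - x
x₀ = 0.08, x₁ = 1.11

Secant formula: x_{n+1} = x_n - f(x_n)(x_n - x_{n-1})/(f(x_n) - f(x_{n-1}))

Iteration 1:
  f(0.080000) = 0.843116
  f(1.110000) = -0.780441
  x_2 = 1.110000 - (-0.780441)×(1.110000 - 0.080000)/(-0.780441 - 0.843116)
       = 0.614881
Iteration 2:
  f(1.110000) = -0.780441
  f(0.614881) = -0.074176
  x_3 = 0.614881 - (-0.074176)×(0.614881 - 1.110000)/(-0.074176 - (-0.780441))
       = 0.562881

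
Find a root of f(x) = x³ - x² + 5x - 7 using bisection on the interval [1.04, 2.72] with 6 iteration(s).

f(x) = x³ - x² + 5x - 7
Initial interval: [1.04, 2.72]

Iteration 1:
  c_1 = (1.040000 + 2.720000)/2 = 1.880000
  f(c_1) = f(1.880000) = 5.510272
  f(a) × f(c) < 0, new interval: [1.040000, 1.880000]
Iteration 2:
  c_2 = (1.040000 + 1.880000)/2 = 1.460000
  f(c_2) = f(1.460000) = 1.280536
  f(a) × f(c) < 0, new interval: [1.040000, 1.460000]
Iteration 3:
  c_3 = (1.040000 + 1.460000)/2 = 1.250000
  f(c_3) = f(1.250000) = -0.359375
  f(a) × f(c) ≥ 0, new interval: [1.250000, 1.460000]
Iteration 4:
  c_4 = (1.250000 + 1.460000)/2 = 1.355000
  f(c_4) = f(1.355000) = 0.426789
  f(a) × f(c) < 0, new interval: [1.250000, 1.355000]
Iteration 5:
  c_5 = (1.250000 + 1.355000)/2 = 1.302500
  f(c_5) = f(1.302500) = 0.025693
  f(a) × f(c) < 0, new interval: [1.250000, 1.302500]
Iteration 6:
  c_6 = (1.250000 + 1.302500)/2 = 1.276250
  f(c_6) = f(1.276250) = -0.168790
  f(a) × f(c) ≥ 0, new interval: [1.276250, 1.302500]

After 6 iteration(s), the approximation is c_6 = 1.276250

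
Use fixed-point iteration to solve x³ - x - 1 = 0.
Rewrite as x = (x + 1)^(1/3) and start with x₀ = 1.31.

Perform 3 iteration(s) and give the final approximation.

Equation: x³ - x - 1 = 0
Fixed-point form: x = (x + 1)^(1/3)
x₀ = 1.31

x_1 = g(1.310000) = 1.321916
x_2 = g(1.321916) = 1.324186
x_3 = g(1.324186) = 1.324617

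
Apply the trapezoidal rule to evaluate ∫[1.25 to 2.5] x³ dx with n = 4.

f(x) = x³
a = 1.25, b = 2.5, n = 4
h = (b - a)/n = 0.312500

Trapezoidal rule: (h/2)[f(x₀) + 2f(x₁) + 2f(x₂) + ... + f(xₙ)]

x_0 = 1.2500, f(x_0) = 1.953125, coefficient = 1
x_1 = 1.5625, f(x_1) = 3.814697, coefficient = 2
x_2 = 1.8750, f(x_2) = 6.591797, coefficient = 2
x_3 = 2.1875, f(x_3) = 10.467529, coefficient = 2
x_4 = 2.5000, f(x_4) = 15.625000, coefficient = 1

I ≈ (0.312500/2) × 59.326172 = 9.269714
Exact value: 9.155273
Error: 0.114441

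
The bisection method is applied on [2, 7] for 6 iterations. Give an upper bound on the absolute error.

Bisection error bound: |error| ≤ (b-a)/2^n
|error| ≤ (7 - 2)/2^6 = 5/2^6
|error| ≤ 0.0781250000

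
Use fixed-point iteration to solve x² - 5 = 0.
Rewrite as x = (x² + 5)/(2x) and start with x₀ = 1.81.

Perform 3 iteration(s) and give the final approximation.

Equation: x² - 5 = 0
Fixed-point form: x = (x² + 5)/(2x)
x₀ = 1.81

x_1 = g(1.810000) = 2.286215
x_2 = g(2.286215) = 2.236618
x_3 = g(2.236618) = 2.236068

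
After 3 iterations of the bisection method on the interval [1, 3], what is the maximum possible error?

Bisection error bound: |error| ≤ (b-a)/2^n
|error| ≤ (3 - 1)/2^3 = 2/2^3
|error| ≤ 0.2500000000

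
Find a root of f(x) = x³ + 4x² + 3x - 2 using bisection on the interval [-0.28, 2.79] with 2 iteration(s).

f(x) = x³ + 4x² + 3x - 2
Initial interval: [-0.28, 2.79]

Iteration 1:
  c_1 = (-0.280000 + 2.790000)/2 = 1.255000
  f(c_1) = f(1.255000) = 10.041756
  f(a) × f(c) < 0, new interval: [-0.280000, 1.255000]
Iteration 2:
  c_2 = (-0.280000 + 1.255000)/2 = 0.487500
  f(c_2) = f(0.487500) = 0.528982
  f(a) × f(c) < 0, new interval: [-0.280000, 0.487500]

After 2 iteration(s), the approximation is c_2 = 0.487500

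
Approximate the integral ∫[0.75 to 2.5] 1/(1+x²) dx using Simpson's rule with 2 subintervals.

f(x) = 1/(1+x²)
a = 0.75, b = 2.5, n = 2
h = (b - a)/n = 0.875000

Simpson's rule: (h/3)[f(x₀) + 4f(x₁) + 2f(x₂) + ... + f(xₙ)]

x_0 = 0.7500, f(x_0) = 0.640000, coefficient = 1
x_1 = 1.6250, f(x_1) = 0.274678, coefficient = 4
x_2 = 2.5000, f(x_2) = 0.137931, coefficient = 1

I ≈ (0.875000/3) × 1.876643 = 0.547354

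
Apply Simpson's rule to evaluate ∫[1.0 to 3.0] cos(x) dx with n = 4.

f(x) = cos(x)
a = 1.0, b = 3.0, n = 4
h = (b - a)/n = 0.500000

Simpson's rule: (h/3)[f(x₀) + 4f(x₁) + 2f(x₂) + ... + f(xₙ)]

x_0 = 1.0000, f(x_0) = 0.540302, coefficient = 1
x_1 = 1.5000, f(x_1) = 0.070737, coefficient = 4
x_2 = 2.0000, f(x_2) = -0.416147, coefficient = 2
x_3 = 2.5000, f(x_3) = -0.801144, coefficient = 4
x_4 = 3.0000, f(x_4) = -0.989992, coefficient = 1

I ≈ (0.500000/3) × -4.203610 = -0.700602
Exact value: -0.700351
Error: 0.000251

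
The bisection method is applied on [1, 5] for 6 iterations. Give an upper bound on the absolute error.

Bisection error bound: |error| ≤ (b-a)/2^n
|error| ≤ (5 - 1)/2^6 = 4/2^6
|error| ≤ 0.0625000000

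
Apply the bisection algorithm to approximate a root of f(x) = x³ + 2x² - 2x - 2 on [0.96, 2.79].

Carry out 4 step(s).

f(x) = x³ + 2x² - 2x - 2
Initial interval: [0.96, 2.79]

Iteration 1:
  c_1 = (0.960000 + 2.790000)/2 = 1.875000
  f(c_1) = f(1.875000) = 7.873047
  f(a) × f(c) < 0, new interval: [0.960000, 1.875000]
Iteration 2:
  c_2 = (0.960000 + 1.875000)/2 = 1.417500
  f(c_2) = f(1.417500) = 2.031804
  f(a) × f(c) < 0, new interval: [0.960000, 1.417500]
Iteration 3:
  c_3 = (0.960000 + 1.417500)/2 = 1.188750
  f(c_3) = f(1.188750) = 0.128607
  f(a) × f(c) < 0, new interval: [0.960000, 1.188750]
Iteration 4:
  c_4 = (0.960000 + 1.188750)/2 = 1.074375
  f(c_4) = f(1.074375) = -0.600055
  f(a) × f(c) ≥ 0, new interval: [1.074375, 1.188750]

After 4 iteration(s), the approximation is c_4 = 1.074375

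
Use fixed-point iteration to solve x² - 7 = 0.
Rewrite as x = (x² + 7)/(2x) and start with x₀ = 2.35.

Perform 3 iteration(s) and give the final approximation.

Equation: x² - 7 = 0
Fixed-point form: x = (x² + 7)/(2x)
x₀ = 2.35

x_1 = g(2.350000) = 2.664362
x_2 = g(2.664362) = 2.645816
x_3 = g(2.645816) = 2.645751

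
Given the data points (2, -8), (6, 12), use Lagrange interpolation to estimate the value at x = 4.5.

Lagrange interpolation formula:
P(x) = Σ yᵢ × Lᵢ(x)
where Lᵢ(x) = Π_{j≠i} (x - xⱼ)/(xᵢ - xⱼ)

L_0(4.5) = (4.5 - 6)/(2 - 6) = 0.375000
L_1(4.5) = (4.5 - 2)/(6 - 2) = 0.625000

P(4.5) = (-8)×L_0(4.5) + 12×L_1(4.5)
P(4.5) = 4.500000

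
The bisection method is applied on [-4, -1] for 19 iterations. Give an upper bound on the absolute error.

Bisection error bound: |error| ≤ (b-a)/2^n
|error| ≤ (-1 - (-4))/2^19 = 3/2^19
|error| ≤ 0.0000057220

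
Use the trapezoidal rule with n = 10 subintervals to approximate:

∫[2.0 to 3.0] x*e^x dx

f(x) = x*e^x
a = 2.0, b = 3.0, n = 10
h = (b - a)/n = 0.100000

Trapezoidal rule: (h/2)[f(x₀) + 2f(x₁) + 2f(x₂) + ... + f(xₙ)]

x_0 = 2.0000, f(x_0) = 14.778112, coefficient = 1
x_1 = 2.1000, f(x_1) = 17.148957, coefficient = 2
x_2 = 2.2000, f(x_2) = 19.855030, coefficient = 2
x_3 = 2.3000, f(x_3) = 22.940620, coefficient = 2
x_4 = 2.4000, f(x_4) = 26.455623, coefficient = 2
x_5 = 2.5000, f(x_5) = 30.456235, coefficient = 2
x_6 = 2.6000, f(x_6) = 35.005719, coefficient = 2
x_7 = 2.7000, f(x_7) = 40.175276, coefficient = 2
x_8 = 2.8000, f(x_8) = 46.045011, coefficient = 2
x_9 = 2.9000, f(x_9) = 52.705022, coefficient = 2
x_10 = 3.0000, f(x_10) = 60.256611, coefficient = 1

I ≈ (0.100000/2) × 656.609706 = 32.830485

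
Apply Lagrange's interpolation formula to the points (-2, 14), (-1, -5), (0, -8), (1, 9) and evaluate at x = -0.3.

Lagrange interpolation formula:
P(x) = Σ yᵢ × Lᵢ(x)
where Lᵢ(x) = Π_{j≠i} (x - xⱼ)/(xᵢ - xⱼ)

L_0(-0.3) = (-0.3 - (-1))/(-2 - (-1)) × (-0.3 - 0)/(-2 - 0) × (-0.3 - 1)/(-2 - 1) = -0.045500
L_1(-0.3) = (-0.3 - (-2))/(-1 - (-2)) × (-0.3 - 0)/(-1 - 0) × (-0.3 - 1)/(-1 - 1) = 0.331500
L_2(-0.3) = (-0.3 - (-2))/(0 - (-2)) × (-0.3 - (-1))/(0 - (-1)) × (-0.3 - 1)/(0 - 1) = 0.773500
L_3(-0.3) = (-0.3 - (-2))/(1 - (-2)) × (-0.3 - (-1))/(1 - (-1)) × (-0.3 - 0)/(1 - 0) = -0.059500

P(-0.3) = 14×L_0(-0.3) + (-5)×L_1(-0.3) + (-8)×L_2(-0.3) + 9×L_3(-0.3)
P(-0.3) = -9.018000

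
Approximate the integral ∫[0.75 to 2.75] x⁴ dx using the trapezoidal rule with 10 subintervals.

f(x) = x⁴
a = 0.75, b = 2.75, n = 10
h = (b - a)/n = 0.200000

Trapezoidal rule: (h/2)[f(x₀) + 2f(x₁) + 2f(x₂) + ... + f(xₙ)]

x_0 = 0.7500, f(x_0) = 0.316406, coefficient = 1
x_1 = 0.9500, f(x_1) = 0.814506, coefficient = 2
x_2 = 1.1500, f(x_2) = 1.749006, coefficient = 2
x_3 = 1.3500, f(x_3) = 3.321506, coefficient = 2
x_4 = 1.5500, f(x_4) = 5.772006, coefficient = 2
x_5 = 1.7500, f(x_5) = 9.378906, coefficient = 2
x_6 = 1.9500, f(x_6) = 14.459006, coefficient = 2
x_7 = 2.1500, f(x_7) = 21.367506, coefficient = 2
x_8 = 2.3500, f(x_8) = 30.498006, coefficient = 2
x_9 = 2.5500, f(x_9) = 42.282506, coefficient = 2
x_10 = 2.7500, f(x_10) = 57.191406, coefficient = 1

I ≈ (0.200000/2) × 316.793725 = 31.679372
Exact value: 31.407813
Error: 0.271560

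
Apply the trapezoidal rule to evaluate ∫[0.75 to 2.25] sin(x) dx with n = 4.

f(x) = sin(x)
a = 0.75, b = 2.25, n = 4
h = (b - a)/n = 0.375000

Trapezoidal rule: (h/2)[f(x₀) + 2f(x₁) + 2f(x₂) + ... + f(xₙ)]

x_0 = 0.7500, f(x_0) = 0.681639, coefficient = 1
x_1 = 1.1250, f(x_1) = 0.902268, coefficient = 2
x_2 = 1.5000, f(x_2) = 0.997495, coefficient = 2
x_3 = 1.8750, f(x_3) = 0.954086, coefficient = 2
x_4 = 2.2500, f(x_4) = 0.778073, coefficient = 1

I ≈ (0.375000/2) × 7.167409 = 1.343889
Exact value: 1.359862
Error: 0.015973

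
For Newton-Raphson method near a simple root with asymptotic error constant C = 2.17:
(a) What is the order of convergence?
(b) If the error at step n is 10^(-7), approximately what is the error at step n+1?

(a) Newton-Raphson has quadratic (order 2) convergence near simple roots.
    This means |e_{n+1}| ≈ C|e_n|².

(b) With |e_n| = 10^(-7) and C = 2.17:
    |e_{n+1}| ≈ 2.17 × (10^(-7))² = 2.17 × 10^(-14)

(a) 2 (quadratic); (b) |e_{n+1}| ≈ 2.170e-14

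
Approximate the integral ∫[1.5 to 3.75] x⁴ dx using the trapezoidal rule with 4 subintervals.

f(x) = x⁴
a = 1.5, b = 3.75, n = 4
h = (b - a)/n = 0.562500

Trapezoidal rule: (h/2)[f(x₀) + 2f(x₁) + 2f(x₂) + ... + f(xₙ)]

x_0 = 1.5000, f(x_0) = 5.062500, coefficient = 1
x_1 = 2.0625, f(x_1) = 18.095718, coefficient = 2
x_2 = 2.6250, f(x_2) = 47.480713, coefficient = 2
x_3 = 3.1875, f(x_3) = 103.228775, coefficient = 2
x_4 = 3.7500, f(x_4) = 197.753906, coefficient = 1

I ≈ (0.562500/2) × 540.426819 = 151.995043
Exact value: 146.796680
Error: 5.198363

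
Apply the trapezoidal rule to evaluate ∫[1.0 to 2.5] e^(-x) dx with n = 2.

f(x) = e^(-x)
a = 1.0, b = 2.5, n = 2
h = (b - a)/n = 0.750000

Trapezoidal rule: (h/2)[f(x₀) + 2f(x₁) + 2f(x₂) + ... + f(xₙ)]

x_0 = 1.0000, f(x_0) = 0.367879, coefficient = 1
x_1 = 1.7500, f(x_1) = 0.173774, coefficient = 2
x_2 = 2.5000, f(x_2) = 0.082085, coefficient = 1

I ≈ (0.750000/2) × 0.797512 = 0.299067
Exact value: 0.285794
Error: 0.013273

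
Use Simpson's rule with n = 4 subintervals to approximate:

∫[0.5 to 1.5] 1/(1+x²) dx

f(x) = 1/(1+x²)
a = 0.5, b = 1.5, n = 4
h = (b - a)/n = 0.250000

Simpson's rule: (h/3)[f(x₀) + 4f(x₁) + 2f(x₂) + ... + f(xₙ)]

x_0 = 0.5000, f(x_0) = 0.800000, coefficient = 1
x_1 = 0.7500, f(x_1) = 0.640000, coefficient = 4
x_2 = 1.0000, f(x_2) = 0.500000, coefficient = 2
x_3 = 1.2500, f(x_3) = 0.390244, coefficient = 4
x_4 = 1.5000, f(x_4) = 0.307692, coefficient = 1

I ≈ (0.250000/3) × 6.228668 = 0.519056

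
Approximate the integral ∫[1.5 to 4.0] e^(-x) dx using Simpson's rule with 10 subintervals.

f(x) = e^(-x)
a = 1.5, b = 4.0, n = 10
h = (b - a)/n = 0.250000

Simpson's rule: (h/3)[f(x₀) + 4f(x₁) + 2f(x₂) + ... + f(xₙ)]

x_0 = 1.5000, f(x_0) = 0.223130, coefficient = 1
x_1 = 1.7500, f(x_1) = 0.173774, coefficient = 4
x_2 = 2.0000, f(x_2) = 0.135335, coefficient = 2
x_3 = 2.2500, f(x_3) = 0.105399, coefficient = 4
x_4 = 2.5000, f(x_4) = 0.082085, coefficient = 2
x_5 = 2.7500, f(x_5) = 0.063928, coefficient = 4
x_6 = 3.0000, f(x_6) = 0.049787, coefficient = 2
x_7 = 3.2500, f(x_7) = 0.038774, coefficient = 4
x_8 = 3.5000, f(x_8) = 0.030197, coefficient = 2
x_9 = 3.7500, f(x_9) = 0.023518, coefficient = 4
x_10 = 4.0000, f(x_10) = 0.018316, coefficient = 1

I ≈ (0.250000/3) × 2.457827 = 0.204819
Exact value: 0.204815
Error: 0.000004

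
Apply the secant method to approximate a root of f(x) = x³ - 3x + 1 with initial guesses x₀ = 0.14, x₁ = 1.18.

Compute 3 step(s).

f(x) = x³ - 3x + 1
x₀ = 0.14, x₁ = 1.18

Secant formula: x_{n+1} = x_n - f(x_n)(x_n - x_{n-1})/(f(x_n) - f(x_{n-1}))

Iteration 1:
  f(0.140000) = 0.582744
  f(1.180000) = -0.896968
  x_2 = 1.180000 - (-0.896968)×(1.180000 - 0.140000)/(-0.896968 - 0.582744)
       = 0.549575
Iteration 2:
  f(1.180000) = -0.896968
  f(0.549575) = -0.482736
  x_3 = 0.549575 - (-0.482736)×(0.549575 - 1.180000)/(-0.482736 - (-0.896968))
       = -0.185107
Iteration 3:
  f(0.549575) = -0.482736
  f(-0.185107) = 1.548980
  x_4 = -0.185107 - 1.548980×(-0.185107 - 0.549575)/(1.548980 - (-0.482736))
       = 0.375015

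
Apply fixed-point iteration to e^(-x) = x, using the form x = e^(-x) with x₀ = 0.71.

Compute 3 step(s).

Equation: e^(-x) = x
Fixed-point form: x = e^(-x)
x₀ = 0.71

x_1 = g(0.710000) = 0.491644
x_2 = g(0.491644) = 0.611620
x_3 = g(0.611620) = 0.542471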